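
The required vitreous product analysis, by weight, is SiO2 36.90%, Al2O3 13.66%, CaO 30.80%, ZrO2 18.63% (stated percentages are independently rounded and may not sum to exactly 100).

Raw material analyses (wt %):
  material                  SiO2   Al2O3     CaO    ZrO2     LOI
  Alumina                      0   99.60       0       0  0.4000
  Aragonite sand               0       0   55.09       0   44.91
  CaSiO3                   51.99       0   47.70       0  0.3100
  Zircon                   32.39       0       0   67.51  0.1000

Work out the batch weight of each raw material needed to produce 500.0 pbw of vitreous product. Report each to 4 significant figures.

Batch per 500.0 pbw vitreous product:
  Alumina: 68.57 pbw
  Aragonite sand: 46.70 pbw
  CaSiO3: 268.9 pbw
  Zircon: 138.0 pbw
Total batch = 522.2 pbw; LOI loss = 22.22 pbw; yield = 95.74%

The intermediate values are printed with 4-significant-digit rounding between the steps. Each numeric step maintains full float precision from first step to last. Each reported figure is rounded only once. Derived quantities are recomputed in exact precision (four oxide percentages, yield, ignition loss, the totals, glass mass) using the weight values at 500.0 pbw of glass, as given in the problem or answer text.
Oxide-by-oxide targets in 500.0 pbw vitreous product:
  SiO2: 36.90% × 500.0 = 184.5 pbw
  Al2O3: 13.66% × 500.0 = 68.30 pbw
  CaO: 30.80% × 500.0 = 154.0 pbw
  ZrO2: 18.63% × 500.0 = 93.15 pbw
Mass-balance tally per oxide given the weights on record, under the basis named above (target by target, the sums agree exact up to rounding of places):
  SiO2: 268.9·0.5199 + 138.0·0.3239 = 184.5 pbw (target 184.5 pbw)
  Al2O3: 68.57·0.9960 = 68.30 pbw (target 68.30 pbw)
  CaO: 46.70·0.5509 + 268.9·0.4770 = 154.0 pbw (target 154.0 pbw)
  ZrO2: 138.0·0.6751 = 93.16 pbw (target 93.15 pbw)
Mass balance on the glass: net batch after ignition = 500.0 pbw (per-oxide target masses sum to 500.0 pbw; the stated basis being 500.0 pbw — any gap is answer rounding).
Summing the batch: Σ batch = 522.2 pbw; Σ batch·LOI gives LOI loss = 22.22 pbw; the yield ratio, glass ÷ batch: 95.74%.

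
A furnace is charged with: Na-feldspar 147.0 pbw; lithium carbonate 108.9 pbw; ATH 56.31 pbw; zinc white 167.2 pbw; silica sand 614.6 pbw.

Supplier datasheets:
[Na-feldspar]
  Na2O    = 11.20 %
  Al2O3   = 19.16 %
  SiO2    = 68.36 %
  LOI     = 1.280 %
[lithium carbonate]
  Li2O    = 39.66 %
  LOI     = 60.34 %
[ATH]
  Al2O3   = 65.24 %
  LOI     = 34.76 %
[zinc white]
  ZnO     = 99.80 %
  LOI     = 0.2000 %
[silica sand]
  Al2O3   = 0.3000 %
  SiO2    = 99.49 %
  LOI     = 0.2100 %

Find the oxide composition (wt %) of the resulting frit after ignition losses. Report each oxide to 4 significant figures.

Glass mass = 1005 pbw (batch 1094 − LOI 88.79).
Composition: ZnO 16.60%, Li2O 4.297%, Na2O 1.638%, Al2O3 6.640%, SiO2 70.83%

The intermediate values are printed, rounded to four significant digits, across the worked steps; the whole derivation carries exact precision from start to finish. Every reported figure is rounded only once; derived quantities (yield, glass mass, LOI, the five compositions, totals) are computed from the weighed amounts per 1005 pbw of glass in full float precision as they appear in the problem or answer text.
Mass of each oxide from the mix:
  ZnO: 167.2·0.9980 = 166.9 pbw
  Li2O: 108.9·0.3966 = 43.19 pbw
  Na2O: 147.0·0.1120 = 16.46 pbw
  Al2O3: 147.0·0.1916 + 56.31·0.6524 + 614.6·0.003000 = 66.75 pbw
  SiO2: 147.0·0.6836 + 614.6·0.9949 = 712.0 pbw
LOI: 147.0·0.01280 + 108.9·0.6034 + 56.31·0.3476 + 167.2·0.002000 + 614.6·0.002100 = 88.79 pbw
Resulting glass, batch − LOI: 1094 − 88.79 = 1005 pbw (equal to the oxide-mass sum)
wt % = oxide mass / glass mass × 100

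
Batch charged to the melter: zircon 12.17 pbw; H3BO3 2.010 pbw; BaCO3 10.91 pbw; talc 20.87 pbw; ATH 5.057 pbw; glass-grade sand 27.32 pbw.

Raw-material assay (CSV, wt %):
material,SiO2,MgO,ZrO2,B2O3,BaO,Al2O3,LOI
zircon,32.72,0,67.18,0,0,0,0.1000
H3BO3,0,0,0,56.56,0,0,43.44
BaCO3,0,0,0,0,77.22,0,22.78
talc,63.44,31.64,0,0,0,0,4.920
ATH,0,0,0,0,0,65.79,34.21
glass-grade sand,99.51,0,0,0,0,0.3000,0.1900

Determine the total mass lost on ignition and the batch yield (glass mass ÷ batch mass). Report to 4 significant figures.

The working math carries full float precision at all times — intermediates are displayed rounded to 4 significant figures alongside each step — each reported number is rounded only once; derived quantities, which include LOI, glass mass, yield, the totals, the six compositions, are computed in full float precision, as they appear in problem or answer, from the batch weights per 72.16 pbw of glass.
Each material's LOI contribution:
  zircon: 12.17 × 0.001000 = 0.01217 pbw
  H3BO3: 2.010 × 0.4344 = 0.8731 pbw
  BaCO3: 10.91 × 0.2278 = 2.485 pbw
  talc: 20.87 × 0.04920 = 1.027 pbw
  ATH: 5.057 × 0.3421 = 1.730 pbw
  glass-grade sand: 27.32 × 0.001900 = 0.05191 pbw
Total LOI = 6.179 pbw
Glass = batch − LOI = 78.34 − 6.179 = 72.16 pbw

LOI loss = 6.179 pbw; glass = 72.16 pbw; yield = 92.11%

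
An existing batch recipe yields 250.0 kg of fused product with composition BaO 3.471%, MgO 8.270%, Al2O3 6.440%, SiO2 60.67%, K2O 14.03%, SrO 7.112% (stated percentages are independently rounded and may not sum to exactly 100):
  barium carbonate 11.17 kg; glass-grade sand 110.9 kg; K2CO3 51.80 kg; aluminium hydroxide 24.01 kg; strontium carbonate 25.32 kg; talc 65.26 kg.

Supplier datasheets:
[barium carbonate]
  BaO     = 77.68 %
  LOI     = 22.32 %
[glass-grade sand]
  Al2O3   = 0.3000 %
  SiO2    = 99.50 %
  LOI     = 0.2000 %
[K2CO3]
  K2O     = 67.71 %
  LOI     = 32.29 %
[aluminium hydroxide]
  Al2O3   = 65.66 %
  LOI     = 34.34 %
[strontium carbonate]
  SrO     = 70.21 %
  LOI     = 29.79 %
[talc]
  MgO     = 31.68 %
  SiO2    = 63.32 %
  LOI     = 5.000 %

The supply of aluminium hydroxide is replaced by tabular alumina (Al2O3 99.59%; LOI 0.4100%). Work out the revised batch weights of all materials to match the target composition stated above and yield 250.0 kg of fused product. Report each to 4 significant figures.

Revised batch per 250.0 kg fused product:
  barium carbonate: 11.17 kg
  glass-grade sand: 110.9 kg
  K2CO3: 51.80 kg
  tabular alumina: 15.83 kg
  strontium carbonate: 25.32 kg
  talc: 65.26 kg
Total batch = 280.3 kg; LOI loss = 30.31 kg

Mid-chain values are printed rounded to 4 significant digits at each printed step — exact precision is maintained throughout — a single rounding produces every reported number — the derived quantities (the yield, net glass mass, the totals, ignition loss, six oxide percentages) are recomputed using the weight values on 250.0 kg of glass at full float precision precisely as stated by the problem or answer text.
Target oxide masses per 250.0 kg fused product:
  BaO: 3.471% × 250.0 = 8.678 kg
  MgO: 8.270% × 250.0 = 20.68 kg
  Al2O3: 6.440% × 250.0 = 16.10 kg
  SiO2: 60.67% × 250.0 = 151.7 kg
  K2O: 14.03% × 250.0 = 35.08 kg
  SrO: 7.112% × 250.0 = 17.78 kg
Oxide-by-oxide audit with the batch weights as given, for the quoted basis mass (summed amounts equal target values given rounding of the digits):
  BaO: 11.17·0.7768 = 8.677 kg (target 8.678 kg)
  MgO: 65.26·0.3168 = 20.67 kg (target 20.68 kg)
  Al2O3: 110.9·0.003000 + 15.83·0.9959 = 16.10 kg (target 16.10 kg)
  SiO2: 110.9·0.9950 + 65.26·0.6332 = 151.7 kg (target 151.7 kg)
  K2O: 51.80·0.6771 = 35.07 kg (target 35.08 kg)
  SrO: 25.32·0.7021 = 17.78 kg (target 17.78 kg)
Auditing the glass mass value: whole batch net of LOI = 250.0 kg (the Σ of target masses is 250.0 kg; against the stated basis, 250.0 kg — a pure rounding effect).
Whole-batch sum: Σ batch = 280.3 kg; ignition loss, Σ(batch × LOI) = 30.31 kg; the yield ratio, glass ÷ batch: 89.19%.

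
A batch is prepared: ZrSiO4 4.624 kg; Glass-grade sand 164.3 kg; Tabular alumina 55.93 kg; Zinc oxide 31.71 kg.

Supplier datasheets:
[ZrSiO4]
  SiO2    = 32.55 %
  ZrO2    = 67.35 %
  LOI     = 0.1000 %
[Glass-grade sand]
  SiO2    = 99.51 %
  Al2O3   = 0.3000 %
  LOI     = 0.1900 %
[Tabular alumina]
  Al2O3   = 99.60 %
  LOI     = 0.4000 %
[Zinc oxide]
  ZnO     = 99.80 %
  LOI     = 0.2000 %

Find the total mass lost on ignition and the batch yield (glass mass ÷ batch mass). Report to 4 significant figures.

All internal work holds full float precision at every stage. Working values are printed, rounded to four significant digits, at each printed step; every reported value is rounded exactly once — the derived quantities are carried from the weighed amounts for 256.0 kg of glass at full precision (four oxide percentages, LOI, net glass mass, the totals, yield), as given in the question or the answer.
Per-material ignition loss:
  ZrSiO4: 4.624 × 0.001000 = 0.004624 kg
  Glass-grade sand: 164.3 × 0.001900 = 0.3122 kg
  Tabular alumina: 55.93 × 0.004000 = 0.2237 kg
  Zinc oxide: 31.71 × 0.002000 = 0.06342 kg
Total LOI = 0.6039 kg
Glass = batch − LOI = 256.6 − 0.6039 = 256.0 kg

LOI loss = 0.6039 kg; glass = 256.0 kg; yield = 99.76%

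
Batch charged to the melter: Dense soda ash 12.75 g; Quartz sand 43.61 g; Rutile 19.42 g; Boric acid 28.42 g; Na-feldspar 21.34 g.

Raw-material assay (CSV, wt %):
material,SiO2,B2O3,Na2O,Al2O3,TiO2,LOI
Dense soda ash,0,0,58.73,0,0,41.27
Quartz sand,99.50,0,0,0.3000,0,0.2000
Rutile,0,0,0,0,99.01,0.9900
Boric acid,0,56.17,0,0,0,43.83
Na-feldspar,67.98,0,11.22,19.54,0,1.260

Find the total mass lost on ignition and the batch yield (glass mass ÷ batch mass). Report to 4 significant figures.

The working math carries exact precision in all steps; working values are printed, rounded to four significant figures, when written out; every reported value is rounded a single time; derived quantities (ignition loss, the yield, net glass mass, the totals, the five compositions) are recomputed from the weighed amounts per 107.3 g of glass at full float precision, as they appear in the problem or answer text.
Per-material ignition loss:
  Dense soda ash: 12.75 × 0.4127 = 5.262 g
  Quartz sand: 43.61 × 0.002000 = 0.08722 g
  Rutile: 19.42 × 0.009900 = 0.1923 g
  Boric acid: 28.42 × 0.4383 = 12.46 g
  Na-feldspar: 21.34 × 0.01260 = 0.2689 g
Total LOI = 18.27 g
Glass = batch − LOI = 125.5 − 18.27 = 107.3 g

LOI loss = 18.27 g; glass = 107.3 g; yield = 85.45%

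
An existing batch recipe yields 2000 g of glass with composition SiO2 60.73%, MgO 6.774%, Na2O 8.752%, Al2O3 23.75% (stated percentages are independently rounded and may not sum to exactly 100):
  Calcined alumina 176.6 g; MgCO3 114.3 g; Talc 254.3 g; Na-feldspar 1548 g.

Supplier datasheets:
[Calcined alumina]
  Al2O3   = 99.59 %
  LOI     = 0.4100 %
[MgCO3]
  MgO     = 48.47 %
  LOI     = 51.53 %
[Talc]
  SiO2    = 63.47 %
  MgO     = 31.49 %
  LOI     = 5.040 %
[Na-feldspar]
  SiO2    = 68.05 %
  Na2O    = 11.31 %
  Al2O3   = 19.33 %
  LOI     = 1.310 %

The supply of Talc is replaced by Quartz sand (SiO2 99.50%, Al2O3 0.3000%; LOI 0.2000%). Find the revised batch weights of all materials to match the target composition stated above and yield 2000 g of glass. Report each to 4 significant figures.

Revised batch per 2000 g glass:
  Calcined alumina: 176.1 g
  MgCO3: 279.5 g
  Quartz sand: 162.2 g
  Na-feldspar: 1548 g
Total batch = 2166 g; LOI loss = 165.4 g

The whole derivation runs at full precision all the way through — mid-chain values are displayed, rounded to 4 significant figures, when written out — each reported figure carries a single rounding — the derived quantities, which include yield, glass mass, LOI, the totals, the four compositions, are rebuilt in full precision, as they appear in either problem or answer, from the batch weights for 2000 g of glass.
Target masses of each oxide per 2000 g glass:
  SiO2: 60.73% × 2000 = 1215 g
  MgO: 6.774% × 2000 = 135.5 g
  Na2O: 8.752% × 2000 = 175.0 g
  Al2O3: 23.75% × 2000 = 475.0 g
Balance tally, oxide-wise, working from each reported weight, against the basis in use (oxide sums agree with the targets inside rounding margins):
  SiO2: 162.2·0.9950 + 1548·0.6805 = 1215 g (target 1215 g)
  MgO: 279.5·0.4847 = 135.5 g (target 135.5 g)
  Na2O: 1548·0.1131 = 175.1 g (target 175.0 g)
  Al2O3: 176.1·0.9959 + 162.2·0.003000 + 1548·0.1933 = 475.1 g (target 475.0 g)
The glass-mass cross-check: batch total minus LOI = 2000 g (per-oxide target masses sum to 2000 g; with the basis standing at 2000 g — gaps are rounding artifacts).
Batch grand total — Σ batch = 2166 g; Σ batch·LOI gives LOI loss = 165.4 g; yield: glass divided by total = 92.37%.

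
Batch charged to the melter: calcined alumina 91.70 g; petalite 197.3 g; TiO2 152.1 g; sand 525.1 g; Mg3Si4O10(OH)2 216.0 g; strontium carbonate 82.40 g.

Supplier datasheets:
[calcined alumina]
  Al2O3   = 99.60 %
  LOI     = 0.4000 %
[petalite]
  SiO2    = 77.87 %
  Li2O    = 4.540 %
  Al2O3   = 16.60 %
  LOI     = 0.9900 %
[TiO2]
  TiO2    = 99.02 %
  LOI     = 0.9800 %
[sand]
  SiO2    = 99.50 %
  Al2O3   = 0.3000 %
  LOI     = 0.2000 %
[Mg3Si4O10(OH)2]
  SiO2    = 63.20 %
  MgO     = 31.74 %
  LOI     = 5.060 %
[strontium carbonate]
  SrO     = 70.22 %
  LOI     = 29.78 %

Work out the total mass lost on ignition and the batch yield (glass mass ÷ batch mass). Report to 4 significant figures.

LOI loss = 40.33 g; glass = 1224 g; yield = 96.81%

All arithmetic keeps full precision in all steps. The intermediate values are shown (rounded to four significant digits) in the working; exactly one rounding is applied to every reported number; derived quantities are re-derived from the weighed amounts at 1224 g of glass in exact precision (LOI, glass mass, the yield, the six compositions, the totals), precisely as stated by either problem or answer.
Material-by-material LOI:
  calcined alumina: 91.70 × 0.004000 = 0.3668 g
  petalite: 197.3 × 0.009900 = 1.953 g
  TiO2: 152.1 × 0.009800 = 1.491 g
  sand: 525.1 × 0.002000 = 1.050 g
  Mg3Si4O10(OH)2: 216.0 × 0.05060 = 10.93 g
  strontium carbonate: 82.40 × 0.2978 = 24.54 g
Total LOI = 40.33 g
Glass = batch − LOI = 1265 − 40.33 = 1224 g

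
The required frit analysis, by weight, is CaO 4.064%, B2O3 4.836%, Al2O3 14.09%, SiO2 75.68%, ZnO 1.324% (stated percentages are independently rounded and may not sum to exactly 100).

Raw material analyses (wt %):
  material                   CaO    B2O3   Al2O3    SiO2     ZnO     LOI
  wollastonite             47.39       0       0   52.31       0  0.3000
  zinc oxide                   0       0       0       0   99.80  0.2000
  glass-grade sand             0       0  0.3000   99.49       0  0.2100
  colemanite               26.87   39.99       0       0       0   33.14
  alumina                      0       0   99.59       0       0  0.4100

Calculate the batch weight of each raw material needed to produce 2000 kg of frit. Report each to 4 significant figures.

Rounding to four significant digits governs every intermediate as displayed. Each numeric step runs at full precision through the solve — every reported value includes exactly one rounding — the derived quantities (net glass mass, five oxide percentages, the yield, LOI, totals) are carried from the batch weights at 2000 kg of glass in full float precision as quoted within question or answer.
The oxide mass targets at 2000 kg frit:
  CaO: 4.064% × 2000 = 81.28 kg
  B2O3: 4.836% × 2000 = 96.72 kg
  Al2O3: 14.09% × 2000 = 281.8 kg
  SiO2: 75.68% × 2000 = 1514 kg
  ZnO: 1.324% × 2000 = 26.48 kg
Oxide-by-oxide audit with the batch weights as given, per the basis as stated (each sum matches its target mass net of answer rounding effects):
  CaO: 34.38·0.4739 + 241.9·0.2687 = 81.29 kg (target 81.28 kg)
  B2O3: 241.9·0.3999 = 96.74 kg (target 96.72 kg)
  Al2O3: 1503·0.003000 + 278.4·0.9959 = 281.8 kg (target 281.8 kg)
  SiO2: 34.38·0.5231 + 1503·0.9949 = 1513 kg (target 1514 kg)
  ZnO: 26.53·0.9980 = 26.48 kg (target 26.48 kg)
Mass balance on the glass: batch Σ − ignition loss = 2000 kg (oxide target masses add up to 2000 kg; versus the stated basis of 2000 kg — rounding explains the deltas).
Batch grand total — Σ batch = 2084 kg; loss to ignition Σ batch·LOI = 84.62 kg; the yield ratio, glass ÷ batch: 95.94%.

Batch per 2000 kg frit:
  wollastonite: 34.38 kg
  zinc oxide: 26.53 kg
  glass-grade sand: 1503 kg
  colemanite: 241.9 kg
  alumina: 278.4 kg
Total batch = 2084 kg; LOI loss = 84.62 kg; yield = 95.94%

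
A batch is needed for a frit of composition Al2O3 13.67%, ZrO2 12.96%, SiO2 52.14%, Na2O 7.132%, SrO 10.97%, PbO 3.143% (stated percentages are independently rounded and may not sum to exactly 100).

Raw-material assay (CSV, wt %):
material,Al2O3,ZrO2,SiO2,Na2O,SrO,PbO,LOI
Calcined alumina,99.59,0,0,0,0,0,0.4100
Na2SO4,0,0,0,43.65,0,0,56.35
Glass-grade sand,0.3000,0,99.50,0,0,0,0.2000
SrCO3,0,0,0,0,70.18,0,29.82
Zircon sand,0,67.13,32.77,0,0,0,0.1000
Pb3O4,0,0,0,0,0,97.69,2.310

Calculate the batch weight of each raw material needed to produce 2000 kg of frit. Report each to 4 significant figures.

Batch per 2000 kg frit:
  Calcined alumina: 271.8 kg
  Na2SO4: 326.8 kg
  Glass-grade sand: 920.9 kg
  SrCO3: 312.6 kg
  Zircon sand: 386.1 kg
  Pb3O4: 64.35 kg
Total batch = 2283 kg; LOI loss = 282.2 kg; yield = 87.64%

Each numeric step holds exact precision end to end — values along the way are displayed (rounded to 4 significant digits) on the page; each reported result is rounded exactly once. All derived quantities are carried at full float precision (six oxide percentages, totals, yield, LOI, glass mass) from the weighed amounts for 2000 kg of glass, as set out in problem or answer.
Per-oxide target masses for 2000 kg frit:
  Al2O3: 13.67% × 2000 = 273.4 kg
  ZrO2: 12.96% × 2000 = 259.2 kg
  SiO2: 52.14% × 2000 = 1043 kg
  Na2O: 7.132% × 2000 = 142.6 kg
  SrO: 10.97% × 2000 = 219.4 kg
  PbO: 3.143% × 2000 = 62.86 kg
Checking each oxide sum per the reported batch figures, under the basis named above (sum by sum, the targets are met given rounding of the digits):
  Al2O3: 271.8·0.9959 + 920.9·0.003000 = 273.4 kg (target 273.4 kg)
  ZrO2: 386.1·0.6713 = 259.2 kg (target 259.2 kg)
  SiO2: 920.9·0.9950 + 386.1·0.3277 = 1043 kg (target 1043 kg)
  Na2O: 326.8·0.4365 = 142.6 kg (target 142.6 kg)
  SrO: 312.6·0.7018 = 219.4 kg (target 219.4 kg)
  PbO: 64.35·0.9769 = 62.86 kg (target 62.86 kg)
Auditing the glass mass value: Σ batch − LOI loss = 2000 kg (the Σ of target masses is 2000 kg; basis as stated: 2000 kg — rounding explains the deltas).
Whole-batch sum: Σ batch = 2283 kg; loss to ignition Σ batch·LOI = 282.2 kg; the yield ratio, glass ÷ batch: 87.64%.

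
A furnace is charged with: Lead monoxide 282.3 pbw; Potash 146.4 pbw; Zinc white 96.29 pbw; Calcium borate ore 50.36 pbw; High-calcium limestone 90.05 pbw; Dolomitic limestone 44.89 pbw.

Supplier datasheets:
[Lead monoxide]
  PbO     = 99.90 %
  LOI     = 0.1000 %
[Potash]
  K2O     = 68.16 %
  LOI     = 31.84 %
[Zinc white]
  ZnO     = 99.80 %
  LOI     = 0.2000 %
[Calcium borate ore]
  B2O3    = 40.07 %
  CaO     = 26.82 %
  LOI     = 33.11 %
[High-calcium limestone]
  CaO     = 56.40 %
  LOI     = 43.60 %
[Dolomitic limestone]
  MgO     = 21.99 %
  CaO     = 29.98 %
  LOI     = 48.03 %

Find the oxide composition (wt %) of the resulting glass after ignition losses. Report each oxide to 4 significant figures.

Glass mass = 585.7 pbw (batch 710.3 − LOI 124.6).
Composition: ZnO 16.41%, PbO 48.15%, K2O 17.04%, MgO 1.685%, B2O3 3.445%, CaO 13.28%

Working values are displayed (rounded to four significant figures) as written. Every computation holds full precision in all steps — a single rounding completes each reported value. All derived quantities, including the six compositions, the totals, glass mass, the yield, LOI, are carried using the weight values for 585.7 pbw of glass in exact precision as they appear in the problem or the answer.
Oxide-by-oxide delivered mass:
  ZnO: 96.29·0.9980 = 96.10 pbw
  PbO: 282.3·0.9990 = 282.0 pbw
  K2O: 146.4·0.6816 = 99.79 pbw
  MgO: 44.89·0.2199 = 9.871 pbw
  B2O3: 50.36·0.4007 = 20.18 pbw
  CaO: 50.36·0.2682 + 90.05·0.5640 + 44.89·0.2998 = 77.75 pbw
LOI: 282.3·0.001000 + 146.4·0.3184 + 96.29·0.002000 + 50.36·0.3311 + 90.05·0.4360 + 44.89·0.4803 = 124.6 pbw
batch − LOI leaves glass = 710.3 − 124.6 = 585.7 pbw (equal to the oxide-mass sum)
each oxide over glass, ×100, is wt %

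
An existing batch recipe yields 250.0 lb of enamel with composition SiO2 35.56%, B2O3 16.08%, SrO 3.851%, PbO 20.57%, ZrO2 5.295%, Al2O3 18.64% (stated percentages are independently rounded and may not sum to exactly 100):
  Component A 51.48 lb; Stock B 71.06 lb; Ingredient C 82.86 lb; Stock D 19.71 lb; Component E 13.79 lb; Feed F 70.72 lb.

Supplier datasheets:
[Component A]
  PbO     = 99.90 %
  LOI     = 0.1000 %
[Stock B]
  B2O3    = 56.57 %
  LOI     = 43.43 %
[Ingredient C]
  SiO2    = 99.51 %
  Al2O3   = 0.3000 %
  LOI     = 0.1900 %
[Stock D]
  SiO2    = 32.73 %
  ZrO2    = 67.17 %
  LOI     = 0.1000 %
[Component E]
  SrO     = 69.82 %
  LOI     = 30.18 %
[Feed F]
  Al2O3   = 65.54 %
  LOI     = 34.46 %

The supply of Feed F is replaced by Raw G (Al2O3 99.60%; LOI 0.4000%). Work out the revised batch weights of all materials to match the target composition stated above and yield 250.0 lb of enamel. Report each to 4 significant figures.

Values along the way appear rounded off to 4 significant digits on the page; the working math carries full precision in all steps; exactly one rounding lands on each reported value — the derived quantities are re-derived at full precision (yield, the six compositions, ignition loss, glass mass, the totals) from the batch weights at 250.0 lb of glass, as written in either problem or answer.
The oxide mass targets at 250.0 lb enamel:
  SiO2: 35.56% × 250.0 = 88.90 lb
  B2O3: 16.08% × 250.0 = 40.20 lb
  SrO: 3.851% × 250.0 = 9.628 lb
  PbO: 20.57% × 250.0 = 51.42 lb
  ZrO2: 5.295% × 250.0 = 13.24 lb
  Al2O3: 18.64% × 250.0 = 46.60 lb
Per-oxide balance check with the batch weights as given, per the basis as stated (oxide sums agree with the targets given rounding of the digits):
  SiO2: 82.86·0.9951 + 19.71·0.3273 = 88.91 lb (target 88.90 lb)
  B2O3: 71.06·0.5657 = 40.20 lb (target 40.20 lb)
  SrO: 13.79·0.6982 = 9.628 lb (target 9.628 lb)
  PbO: 51.48·0.9990 = 51.43 lb (target 51.42 lb)
  ZrO2: 19.71·0.6717 = 13.24 lb (target 13.24 lb)
  Al2O3: 82.86·0.003000 + 46.54·0.9960 = 46.60 lb (target 46.60 lb)
Glass mass check: Σ batch − LOI loss = 250.0 lb (targets for the oxides total 250.0 lb; the stated basis being 250.0 lb — rounding explains the deltas).
Whole-batch sum: Σ batch = 285.4 lb; LOI loss = Σ batch·LOI = 35.44 lb; yield: glass divided by total = 87.58%.

Revised batch per 250.0 lb enamel:
  Component A: 51.48 lb
  Stock B: 71.06 lb
  Ingredient C: 82.86 lb
  Stock D: 19.71 lb
  Component E: 13.79 lb
  Raw G: 46.54 lb
Total batch = 285.4 lb; LOI loss = 35.44 lb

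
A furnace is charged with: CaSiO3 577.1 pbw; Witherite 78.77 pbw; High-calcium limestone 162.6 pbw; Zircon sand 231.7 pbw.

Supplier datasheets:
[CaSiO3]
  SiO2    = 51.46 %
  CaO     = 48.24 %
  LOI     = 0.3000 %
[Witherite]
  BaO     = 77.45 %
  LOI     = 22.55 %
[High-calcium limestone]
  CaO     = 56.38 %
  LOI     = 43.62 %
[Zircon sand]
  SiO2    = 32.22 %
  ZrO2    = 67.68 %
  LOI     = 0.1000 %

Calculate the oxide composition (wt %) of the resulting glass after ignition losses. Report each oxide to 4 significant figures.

Values along the way appear (rounded to four significant digits) as written. All arithmetic keeps full float precision through every step — each reported result receives exactly one rounding. Derived quantities, including the totals, glass mass, the four compositions, yield, ignition loss, are rebuilt using the weight values for 959.5 pbw of glass in exact precision exactly as shown in problem or answer.
Oxide masses out of the charge:
  SiO2: 577.1·0.5146 + 231.7·0.3222 = 371.6 pbw
  ZrO2: 231.7·0.6768 = 156.8 pbw
  BaO: 78.77·0.7745 = 61.01 pbw
  CaO: 577.1·0.4824 + 162.6·0.5638 = 370.1 pbw
LOI: 577.1·0.003000 + 78.77·0.2255 + 162.6·0.4362 + 231.7·0.001000 = 90.65 pbw
Glass = total batch minus LOI = 1050 − 90.65 = 959.5 pbw (equal to the oxide-mass sum)
oxide / glass × 100 gives the wt %

Glass mass = 959.5 pbw (batch 1050 − LOI 90.65).
Composition: SiO2 38.73%, ZrO2 16.34%, BaO 6.358%, CaO 38.57%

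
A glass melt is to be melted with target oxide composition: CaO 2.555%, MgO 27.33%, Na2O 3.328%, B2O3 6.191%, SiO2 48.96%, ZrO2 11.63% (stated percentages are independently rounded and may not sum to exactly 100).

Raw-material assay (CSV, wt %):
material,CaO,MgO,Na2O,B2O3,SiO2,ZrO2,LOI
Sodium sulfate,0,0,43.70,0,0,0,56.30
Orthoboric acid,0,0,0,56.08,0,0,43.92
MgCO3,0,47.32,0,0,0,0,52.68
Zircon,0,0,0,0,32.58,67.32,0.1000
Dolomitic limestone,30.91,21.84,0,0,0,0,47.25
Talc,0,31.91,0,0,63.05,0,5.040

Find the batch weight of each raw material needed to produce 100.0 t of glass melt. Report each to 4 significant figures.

Batch per 100.0 t glass melt:
  Sodium sulfate: 7.616 t
  Orthoboric acid: 11.04 t
  MgCO3: 7.596 t
  Zircon: 17.28 t
  Dolomitic limestone: 8.266 t
  Talc: 68.73 t
Total batch = 120.5 t; LOI loss = 20.53 t; yield = 82.97%

All internal work maintains full precision at every stage — the intermediate values appear (rounded to four significant figures) as written. Exactly one rounding goes into every reported result — all derived quantities (net glass mass, the six compositions, LOI, the totals, yield) are carried starting from the weights for 100.0 t of glass in exact precision exactly as printed in the question or the answer.
Oxide mass targets, per 100.0 t glass melt:
  CaO: 2.555% × 100.0 = 2.555 t
  MgO: 27.33% × 100.0 = 27.33 t
  Na2O: 3.328% × 100.0 = 3.328 t
  B2O3: 6.191% × 100.0 = 6.191 t
  SiO2: 48.96% × 100.0 = 48.96 t
  ZrO2: 11.63% × 100.0 = 11.63 t
Per-oxide balance check per the reported batch figures, under the basis named above (sum by sum, the targets are met within answer rounding):
  CaO: 8.266·0.3091 = 2.555 t (target 2.555 t)
  MgO: 7.596·0.4732 + 8.266·0.2184 + 68.73·0.3191 = 27.33 t (target 27.33 t)
  Na2O: 7.616·0.4370 = 3.328 t (target 3.328 t)
  B2O3: 11.04·0.5608 = 6.191 t (target 6.191 t)
  SiO2: 17.28·0.3258 + 68.73·0.6305 = 48.96 t (target 48.96 t)
  ZrO2: 17.28·0.6732 = 11.63 t (target 11.63 t)
Consistency of the glass mass: batch total minus LOI = 100.0 t (the Σ of target masses is 99.99 t; against the stated basis, 100.0 t — deltas are rounding alone).
Batch grand total — Σ batch = 120.5 t; the LOI term Σ batch·LOI equals 20.53 t; yield, glass over the total, = 82.97%.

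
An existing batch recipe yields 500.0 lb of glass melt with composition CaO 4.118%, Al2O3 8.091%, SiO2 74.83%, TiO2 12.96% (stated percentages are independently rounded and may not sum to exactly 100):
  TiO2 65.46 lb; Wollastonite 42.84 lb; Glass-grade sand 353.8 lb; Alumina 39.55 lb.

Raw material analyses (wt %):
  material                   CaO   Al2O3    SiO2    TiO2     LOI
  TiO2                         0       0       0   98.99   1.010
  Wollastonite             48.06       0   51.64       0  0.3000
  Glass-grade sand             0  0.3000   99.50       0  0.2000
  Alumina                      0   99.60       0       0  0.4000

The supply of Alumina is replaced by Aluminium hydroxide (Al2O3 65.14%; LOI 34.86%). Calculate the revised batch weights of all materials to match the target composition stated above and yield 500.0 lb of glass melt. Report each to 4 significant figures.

Revised batch per 500.0 lb glass melt:
  TiO2: 65.46 lb
  Wollastonite: 42.84 lb
  Glass-grade sand: 353.8 lb
  Aluminium hydroxide: 60.48 lb
Total batch = 522.6 lb; LOI loss = 22.58 lb

Mid-chain values are shown rounded to 4 significant digits on the page — full float precision is kept through every step — every reported number is rounded a single time — all derived quantities are computed at full precision (glass mass, the four compositions, totals, the yield, ignition loss) using the weight values per 500.0 lb of glass exactly as printed in either problem or answer.
Oxide-by-oxide targets in 500.0 lb glass melt:
  CaO: 4.118% × 500.0 = 20.59 lb
  Al2O3: 8.091% × 500.0 = 40.46 lb
  SiO2: 74.83% × 500.0 = 374.2 lb
  TiO2: 12.96% × 500.0 = 64.80 lb
A balance pass over the oxides, with the batch weights as given, for the quoted basis mass (each sum matches its target mass inside rounding margins):
  CaO: 42.84·0.4806 = 20.59 lb (target 20.59 lb)
  Al2O3: 353.8·0.003000 + 60.48·0.6514 = 40.46 lb (target 40.46 lb)
  SiO2: 42.84·0.5164 + 353.8·0.9950 = 374.2 lb (target 374.2 lb)
  TiO2: 65.46·0.9899 = 64.80 lb (target 64.80 lb)
Glass mass check: whole batch net of LOI = 500.0 lb (oxide target masses add up to 500.0 lb; basis as stated: 500.0 lb — a pure rounding effect).
Adding the batch up: Σ batch = 522.6 lb; LOI removed, Σ of batch·LOI: 22.58 lb; yield, glass over the total, = 95.68%.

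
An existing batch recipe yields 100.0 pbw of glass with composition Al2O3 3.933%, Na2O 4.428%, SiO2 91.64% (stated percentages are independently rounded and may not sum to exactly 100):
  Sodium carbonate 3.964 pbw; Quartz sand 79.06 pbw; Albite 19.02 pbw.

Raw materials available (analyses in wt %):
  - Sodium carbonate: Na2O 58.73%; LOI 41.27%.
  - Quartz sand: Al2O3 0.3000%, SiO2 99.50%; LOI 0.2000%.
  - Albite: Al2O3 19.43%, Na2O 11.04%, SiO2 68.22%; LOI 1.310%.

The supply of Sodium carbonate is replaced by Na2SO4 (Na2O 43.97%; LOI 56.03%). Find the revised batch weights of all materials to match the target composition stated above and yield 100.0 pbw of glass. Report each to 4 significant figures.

Revised batch per 100.0 pbw glass:
  Na2SO4: 5.295 pbw
  Quartz sand: 79.06 pbw
  Albite: 19.02 pbw
Total batch = 103.4 pbw; LOI loss = 3.374 pbw

Full float precision is kept through the solve — working values appear rounded to 4 significant digits within the worked lines — each reported number undergoes a single rounding. All derived quantities (yield, ignition loss, net glass mass, the three compositions, the totals) are rebuilt from the weighed amounts at 100.0 pbw of glass in full float precision, as written in either problem or answer.
Oxide-by-oxide targets in 100.0 pbw glass:
  Al2O3: 3.933% × 100.0 = 3.933 pbw
  Na2O: 4.428% × 100.0 = 4.428 pbw
  SiO2: 91.64% × 100.0 = 91.64 pbw
A balance pass over the oxides, from the weights as reported, under the basis named above (sum by sum, the targets are met net of answer rounding effects):
  Al2O3: 79.06·0.003000 + 19.02·0.1943 = 3.933 pbw (target 3.933 pbw)
  Na2O: 5.295·0.4397 + 19.02·0.1104 = 4.428 pbw (target 4.428 pbw)
  SiO2: 79.06·0.9950 + 19.02·0.6822 = 91.64 pbw (target 91.64 pbw)
Glass-mass sanity pass: net batch after ignition = 100.0 pbw (per-oxide target masses sum to 100.0 pbw; with the basis standing at 100.0 pbw — a pure rounding effect).
Adding the batch up: Σ batch = 103.4 pbw; Σ batch·LOI gives LOI loss = 3.374 pbw; yield, glass over the total, = 96.74%.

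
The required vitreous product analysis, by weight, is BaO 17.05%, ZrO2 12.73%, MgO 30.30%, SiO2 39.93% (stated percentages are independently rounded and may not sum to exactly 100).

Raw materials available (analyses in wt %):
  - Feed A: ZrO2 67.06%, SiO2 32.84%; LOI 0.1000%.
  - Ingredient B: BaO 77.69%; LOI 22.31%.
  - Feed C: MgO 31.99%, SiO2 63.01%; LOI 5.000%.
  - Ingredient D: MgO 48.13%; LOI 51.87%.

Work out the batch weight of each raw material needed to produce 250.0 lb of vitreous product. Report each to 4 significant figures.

Batch per 250.0 lb vitreous product:
  Feed A: 47.46 lb
  Ingredient B: 54.87 lb
  Feed C: 133.7 lb
  Ingredient D: 68.53 lb
Total batch = 304.6 lb; LOI loss = 54.52 lb; yield = 82.10%

The working math keeps full float precision throughout — the intermediate values are displayed rounded off to 4 significant digits across the worked steps. Every reported number sees exactly one rounding. All derived quantities, including the totals, the four compositions, ignition loss, net glass mass, the yield, are computed from the batch weights at 250.0 lb of glass in full precision as they appear in the problem or answer text.
Oxide mass targets, per 250.0 lb vitreous product:
  BaO: 17.05% × 250.0 = 42.62 lb
  ZrO2: 12.73% × 250.0 = 31.82 lb
  MgO: 30.30% × 250.0 = 75.75 lb
  SiO2: 39.93% × 250.0 = 99.82 lb
A balance pass over the oxides, applying the batch weights above, versus the basis set out (oxide sums agree with the targets once rounding is allowed for):
  BaO: 54.87·0.7769 = 42.63 lb (target 42.62 lb)
  ZrO2: 47.46·0.6706 = 31.83 lb (target 31.82 lb)
  MgO: 133.7·0.3199 + 68.53·0.4813 = 75.75 lb (target 75.75 lb)
  SiO2: 47.46·0.3284 + 133.7·0.6301 = 99.83 lb (target 99.82 lb)
Glass mass check: Σ batch − LOI loss = 250.0 lb (oxide target masses add up to 250.0 lb; basis as stated: 250.0 lb — a pure rounding effect).
Total batch = Σ batch = 304.6 lb; the LOI term Σ batch·LOI equals 54.52 lb; yield, glass over the total, = 82.10%.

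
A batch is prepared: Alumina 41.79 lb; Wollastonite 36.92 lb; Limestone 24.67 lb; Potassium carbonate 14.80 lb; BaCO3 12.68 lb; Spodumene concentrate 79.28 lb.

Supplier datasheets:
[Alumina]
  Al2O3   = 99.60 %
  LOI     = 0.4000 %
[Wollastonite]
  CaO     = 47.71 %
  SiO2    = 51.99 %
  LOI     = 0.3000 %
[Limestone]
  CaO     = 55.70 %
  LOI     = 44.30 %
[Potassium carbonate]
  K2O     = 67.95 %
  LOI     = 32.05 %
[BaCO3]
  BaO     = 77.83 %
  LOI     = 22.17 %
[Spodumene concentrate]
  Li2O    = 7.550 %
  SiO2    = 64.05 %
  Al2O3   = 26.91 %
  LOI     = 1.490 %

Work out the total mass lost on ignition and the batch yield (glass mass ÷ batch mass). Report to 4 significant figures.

LOI loss = 19.94 lb; glass = 190.2 lb; yield = 90.51%

The working math holds exact precision at all times; values along the way are displayed, with 4-significant-figure rounding, in the printout. A single rounding produces every reported value; derived quantities (the totals, ignition loss, six oxide percentages, net glass mass, yield) are rebuilt at exact precision starting from the weights for 190.2 lb of glass as given in the problem or answer text.
Per-material ignition loss:
  Alumina: 41.79 × 0.004000 = 0.1672 lb
  Wollastonite: 36.92 × 0.003000 = 0.1108 lb
  Limestone: 24.67 × 0.4430 = 10.93 lb
  Potassium carbonate: 14.80 × 0.3205 = 4.743 lb
  BaCO3: 12.68 × 0.2217 = 2.811 lb
  Spodumene concentrate: 79.28 × 0.01490 = 1.181 lb
Total LOI = 19.94 lb
Glass = batch − LOI = 210.1 − 19.94 = 190.2 lb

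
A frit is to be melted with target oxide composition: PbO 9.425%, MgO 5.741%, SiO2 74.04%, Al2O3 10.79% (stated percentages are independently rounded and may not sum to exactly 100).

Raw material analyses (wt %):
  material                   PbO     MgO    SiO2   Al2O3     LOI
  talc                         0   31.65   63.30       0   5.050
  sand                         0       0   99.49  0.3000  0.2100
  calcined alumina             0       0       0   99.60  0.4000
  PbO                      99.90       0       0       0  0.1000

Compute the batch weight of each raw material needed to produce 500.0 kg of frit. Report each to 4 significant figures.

Working values are rounded off to 4 significant figures as shown — the working math carries full float precision at every stage; every reported value is rounded just once — the derived quantities are re-derived using the weight values per 500.0 kg of glass at exact precision (totals, the four compositions, net glass mass, yield, ignition loss) exactly as shown in the problem or answer text.
Per-oxide target masses for 500.0 kg frit:
  PbO: 9.425% × 500.0 = 47.12 kg
  MgO: 5.741% × 500.0 = 28.70 kg
  SiO2: 74.04% × 500.0 = 370.2 kg
  Al2O3: 10.79% × 500.0 = 53.95 kg
Sums-versus-targets review working from each reported weight, against the basis in use (summed amounts equal target values within answer rounding):
  PbO: 47.17·0.9990 = 47.12 kg (target 47.12 kg)
  MgO: 90.70·0.3165 = 28.71 kg (target 28.70 kg)
  SiO2: 90.70·0.6330 + 314.4·0.9949 = 370.2 kg (target 370.2 kg)
  Al2O3: 314.4·0.003000 + 53.22·0.9960 = 53.95 kg (target 53.95 kg)
Auditing the glass mass value: batch Σ − ignition loss = 500.0 kg (the Σ of target masses is 500.0 kg; with the basis standing at 500.0 kg — rounding explains the deltas).
Total batch = Σ batch = 505.5 kg; LOI removed, Σ of batch·LOI: 5.501 kg; the yield ratio, glass ÷ batch: 98.91%.

Batch per 500.0 kg frit:
  talc: 90.70 kg
  sand: 314.4 kg
  calcined alumina: 53.22 kg
  PbO: 47.17 kg
Total batch = 505.5 kg; LOI loss = 5.501 kg; yield = 98.91%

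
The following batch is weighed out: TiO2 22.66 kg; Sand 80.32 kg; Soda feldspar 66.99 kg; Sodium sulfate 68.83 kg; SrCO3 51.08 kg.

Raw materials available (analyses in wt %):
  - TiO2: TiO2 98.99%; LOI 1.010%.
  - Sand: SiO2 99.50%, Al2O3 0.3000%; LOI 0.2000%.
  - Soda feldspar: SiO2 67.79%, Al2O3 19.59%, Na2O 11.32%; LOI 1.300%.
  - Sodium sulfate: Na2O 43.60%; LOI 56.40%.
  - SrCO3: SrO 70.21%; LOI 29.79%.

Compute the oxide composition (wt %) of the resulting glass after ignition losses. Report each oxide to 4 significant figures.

Glass mass = 234.6 kg (batch 289.9 − LOI 55.30).
Composition: SiO2 53.43%, SrO 15.29%, TiO2 9.562%, Al2O3 5.697%, Na2O 16.03%

In-progress results appear (rounded to 4 significant digits) within the worked lines; each numeric step carries full precision at all times. Each reported value undergoes a single rounding. Derived quantities, which include totals, five oxide percentages, the yield, net glass mass, LOI, are recomputed in full float precision, as set out in question or answer, from the weighed amounts on 234.6 kg of glass.
What the batch supplies per oxide:
  SiO2: 80.32·0.9950 + 66.99·0.6779 = 125.3 kg
  SrO: 51.08·0.7021 = 35.86 kg
  TiO2: 22.66·0.9899 = 22.43 kg
  Al2O3: 80.32·0.003000 + 66.99·0.1959 = 13.36 kg
  Na2O: 66.99·0.1132 + 68.83·0.4360 = 37.59 kg
LOI: 22.66·0.01010 + 80.32·0.002000 + 66.99·0.01300 + 68.83·0.5640 + 51.08·0.2979 = 55.30 kg
Resulting glass, batch − LOI: 289.9 − 55.30 = 234.6 kg (consistent with Σ oxide mass)
each oxide over glass, ×100, is wt %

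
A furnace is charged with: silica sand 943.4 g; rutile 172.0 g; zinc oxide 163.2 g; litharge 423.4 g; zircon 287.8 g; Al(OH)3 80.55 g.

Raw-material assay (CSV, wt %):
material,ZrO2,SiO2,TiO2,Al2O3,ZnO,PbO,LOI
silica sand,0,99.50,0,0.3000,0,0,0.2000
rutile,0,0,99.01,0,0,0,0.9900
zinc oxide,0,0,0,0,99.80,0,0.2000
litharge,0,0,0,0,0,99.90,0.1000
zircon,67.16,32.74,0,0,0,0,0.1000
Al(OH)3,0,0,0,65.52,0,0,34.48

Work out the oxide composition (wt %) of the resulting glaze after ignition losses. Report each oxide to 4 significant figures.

Values along the way are shown rounded to 4 significant figures at each printed step; full precision is held from first step to last — a single rounding completes each reported result — the derived quantities, which include the six compositions, totals, net glass mass, yield, ignition loss, are rebuilt in full precision, exactly as printed in problem or answer, using the weight values for 2038 g of glass.
Oxide masses out of the charge:
  ZrO2: 287.8·0.6716 = 193.3 g
  SiO2: 943.4·0.9950 + 287.8·0.3274 = 1033 g
  TiO2: 172.0·0.9901 = 170.3 g
  Al2O3: 943.4·0.003000 + 80.55·0.6552 = 55.61 g
  ZnO: 163.2·0.9980 = 162.9 g
  PbO: 423.4·0.9990 = 423.0 g
LOI: 943.4·0.002000 + 172.0·0.009900 + 163.2·0.002000 + 423.4·0.001000 + 287.8·0.001000 + 80.55·0.3448 = 32.40 g
Glass = total batch minus LOI = 2070 − 32.40 = 2038 g (= the summed oxide contributions)
percent by weight: oxide/glass ×100

Glass mass = 2038 g (batch 2070 − LOI 32.40).
Composition: ZrO2 9.484%, SiO2 50.68%, TiO2 8.356%, Al2O3 2.729%, ZnO 7.992%, PbO 20.76%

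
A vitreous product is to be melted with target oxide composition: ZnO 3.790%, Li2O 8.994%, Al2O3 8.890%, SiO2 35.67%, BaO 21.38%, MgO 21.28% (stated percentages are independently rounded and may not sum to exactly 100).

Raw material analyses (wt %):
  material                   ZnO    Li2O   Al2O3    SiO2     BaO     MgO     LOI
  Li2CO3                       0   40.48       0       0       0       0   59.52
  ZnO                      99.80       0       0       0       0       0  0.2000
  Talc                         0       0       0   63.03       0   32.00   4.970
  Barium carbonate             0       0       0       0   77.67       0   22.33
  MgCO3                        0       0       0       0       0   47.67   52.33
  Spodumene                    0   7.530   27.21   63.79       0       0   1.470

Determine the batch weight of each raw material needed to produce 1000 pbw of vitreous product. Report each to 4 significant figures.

Batch per 1000 pbw vitreous product:
  Li2CO3: 161.4 pbw
  ZnO: 37.98 pbw
  Talc: 235.3 pbw
  Barium carbonate: 275.3 pbw
  MgCO3: 288.5 pbw
  Spodumene: 326.7 pbw
Total batch = 1325 pbw; LOI loss = 325.1 pbw; yield = 75.47%

Intermediates are printed rounded off to 4 significant digits as written; each numeric step holds full float precision end to end — exactly one rounding goes into each reported value — all derived quantities are rebuilt in full float precision (ignition loss, totals, the six compositions, the yield, net glass mass) using the weight values at 1000 pbw of glass, exactly as printed in the problem or the answer.
Target masses of each oxide per 1000 pbw vitreous product:
  ZnO: 3.790% × 1000 = 37.90 pbw
  Li2O: 8.994% × 1000 = 89.94 pbw
  Al2O3: 8.890% × 1000 = 88.90 pbw
  SiO2: 35.67% × 1000 = 356.7 pbw
  BaO: 21.38% × 1000 = 213.8 pbw
  MgO: 21.28% × 1000 = 212.8 pbw
A balance pass over the oxides, using the reported weights, under the basis named above (every target is met by its sum modulo rounding of the values):
  ZnO: 37.98·0.9980 = 37.90 pbw (target 37.90 pbw)
  Li2O: 161.4·0.4048 + 326.7·0.07530 = 89.94 pbw (target 89.94 pbw)
  Al2O3: 326.7·0.2721 = 88.90 pbw (target 88.90 pbw)
  SiO2: 235.3·0.6303 + 326.7·0.6379 = 356.7 pbw (target 356.7 pbw)
  BaO: 275.3·0.7767 = 213.8 pbw (target 213.8 pbw)
  MgO: 235.3·0.3200 + 288.5·0.4767 = 212.8 pbw (target 212.8 pbw)
Glass-mass closure: whole batch net of LOI = 1000 pbw (targets for the oxides total 1000 pbw; against the stated basis, 1000 pbw — gaps are rounding artifacts).
Summing the batch: Σ batch = 1325 pbw; ignition loss, Σ(batch × LOI) = 325.1 pbw; yield, glass over the total, = 75.47%.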